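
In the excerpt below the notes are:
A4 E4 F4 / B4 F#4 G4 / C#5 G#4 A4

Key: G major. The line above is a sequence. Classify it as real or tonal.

Each cell has the same semitone pattern (-5, 1) — intervals are preserved exactly.
And F4 lies outside G major, so the sequence is real rather than tonal.

real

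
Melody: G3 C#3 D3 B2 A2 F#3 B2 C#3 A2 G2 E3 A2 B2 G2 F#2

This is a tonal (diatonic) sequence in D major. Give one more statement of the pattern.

The 5-note cells begin on G3, F#3, E3 — each down a 2nd from the last.
So cell 4 is D3 G2 A2 F#2 E2.

D3 G2 A2 F#2 E2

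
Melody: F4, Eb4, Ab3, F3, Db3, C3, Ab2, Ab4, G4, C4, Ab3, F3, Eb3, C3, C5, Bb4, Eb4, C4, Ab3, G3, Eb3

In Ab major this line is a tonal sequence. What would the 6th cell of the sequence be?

With a 7-note motive the entries are F4, Ab4, C5, each up a 3rd from the previous.
Continuing the starts: Eb5 → G5 → Bb5.
So cell 6 is Bb5 Ab5 Db5 Bb4 G4 F4 Db4.

Bb5 Ab5 Db5 Bb4 G4 F4 Db4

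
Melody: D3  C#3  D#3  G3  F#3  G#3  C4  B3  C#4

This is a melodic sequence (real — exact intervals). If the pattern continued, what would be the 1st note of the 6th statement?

Eb5

Grouping in 3s, the 1st note of each cell is D3, G3, C4.
Each moves up a 4th. Continuing: F4 → Bb4 → Eb5.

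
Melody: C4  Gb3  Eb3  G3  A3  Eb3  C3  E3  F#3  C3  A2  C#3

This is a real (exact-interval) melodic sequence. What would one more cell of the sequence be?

D#3 A2 F#2 A#2

The 4-note cells begin on C4, A3, F#3 — each down a 3rd from the last.
From D#3 the exact shape gives D#3 A2 F#2 A#2.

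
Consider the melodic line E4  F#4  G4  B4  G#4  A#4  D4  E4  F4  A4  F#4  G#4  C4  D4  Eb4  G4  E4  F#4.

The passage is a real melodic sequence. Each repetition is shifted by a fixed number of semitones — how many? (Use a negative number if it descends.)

The 6-note cells begin on E4, D4, C4 — each down a 2nd from the last.
Counting half-steps from E4 to D4: -2.

-2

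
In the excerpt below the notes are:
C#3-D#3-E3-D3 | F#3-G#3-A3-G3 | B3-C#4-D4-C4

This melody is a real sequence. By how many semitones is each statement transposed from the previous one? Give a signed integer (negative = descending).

5

Taking 4-note groups, the heads are C#3, F#3, B3: the pattern moves up a 4th.
C#3 to F#3 spans +5 semitones.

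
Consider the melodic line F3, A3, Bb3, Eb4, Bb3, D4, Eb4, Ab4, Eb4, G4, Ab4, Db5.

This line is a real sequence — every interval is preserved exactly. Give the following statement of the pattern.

Taking 4-note groups, the heads are F3, Bb3, Eb4: the pattern moves up a 4th.
Statement 4 starts on Ab4 and keeps the same exact contour: Ab4 C5 Db5 Gb5.

Ab4 C5 Db5 Gb5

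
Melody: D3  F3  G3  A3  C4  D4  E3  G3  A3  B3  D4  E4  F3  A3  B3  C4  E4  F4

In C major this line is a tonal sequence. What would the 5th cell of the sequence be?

Unit = 6 notes; the statements start on D3, E3, F3, moving up a 2nd each time.
Carrying on: G3 → A3.
From A3 the diatonic shape gives A3 C4 D4 E4 G4 A4.

A3 C4 D4 E4 G4 A4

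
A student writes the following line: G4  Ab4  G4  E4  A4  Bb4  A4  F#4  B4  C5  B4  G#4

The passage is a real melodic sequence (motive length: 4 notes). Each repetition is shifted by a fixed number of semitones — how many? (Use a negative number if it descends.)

2

The 4-note cells begin on G4, A4, B4 — each up a 2nd from the last.
G4→A4 is 69 − 67 = 2 semitones.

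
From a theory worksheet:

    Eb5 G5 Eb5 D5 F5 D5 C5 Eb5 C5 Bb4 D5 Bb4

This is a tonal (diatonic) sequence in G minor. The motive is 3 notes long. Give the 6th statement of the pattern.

Taking 3-note groups, the heads are Eb5, D5, C5, Bb4: the pattern moves down a 2nd.
Carrying on: A4 → G4.
From G4 the diatonic shape gives G4 Bb4 G4.

G4 Bb4 G4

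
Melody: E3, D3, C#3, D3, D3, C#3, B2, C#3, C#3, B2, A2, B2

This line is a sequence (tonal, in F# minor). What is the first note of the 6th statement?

With a 4-note motive the entries are E3, D3, C#3, each down a 2nd from the previous.
Continuing: B2 → A2 → G#2. Statement 6 starts on G#2.

G#2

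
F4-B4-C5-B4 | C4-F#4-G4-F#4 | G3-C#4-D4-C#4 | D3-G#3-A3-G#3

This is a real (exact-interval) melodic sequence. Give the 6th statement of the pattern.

The 4-note cells begin on F4, C4, G3, D3 — each down a 4th from the last.
Extending down a 4th: A2 → E2.
Statement 6 starts on E2 and keeps the same exact contour: E2 A#2 B2 A#2.

E2 A#2 B2 A#2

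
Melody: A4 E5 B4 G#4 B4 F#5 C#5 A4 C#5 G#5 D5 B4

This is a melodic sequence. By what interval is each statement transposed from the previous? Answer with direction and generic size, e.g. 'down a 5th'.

The 4-note cells begin on A4, B4, C#5 — each up a 2nd from the last.
From A4 to B4: up a 2nd.

up a 2nd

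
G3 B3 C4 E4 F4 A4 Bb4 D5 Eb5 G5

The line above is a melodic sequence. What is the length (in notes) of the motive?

10 notes total. Splitting into 5 groups of 2:
G3 B3 | C4 E4 | F4 A4 | Bb4 D5 | Eb5 G5
Every group is a transposition up a 4th of the one before; no shorter unit works.

2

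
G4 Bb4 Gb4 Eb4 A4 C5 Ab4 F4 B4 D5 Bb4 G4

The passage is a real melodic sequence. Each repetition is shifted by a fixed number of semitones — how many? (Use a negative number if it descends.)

With a 4-note motive the entries are G4, A4, B4, each up a 2nd from the previous.
Counting half-steps from G4 to A4: 2.

2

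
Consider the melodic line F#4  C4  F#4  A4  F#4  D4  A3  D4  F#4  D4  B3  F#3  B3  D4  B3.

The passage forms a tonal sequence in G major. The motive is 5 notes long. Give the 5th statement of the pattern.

E3 B2 E3 G3 E3

Unit = 5 notes; the statements start on F#4, D4, B3, moving down a 3rd each time.
Continuing the starts: G3 → E3.
So cell 5 is E3 B2 E3 G3 E3.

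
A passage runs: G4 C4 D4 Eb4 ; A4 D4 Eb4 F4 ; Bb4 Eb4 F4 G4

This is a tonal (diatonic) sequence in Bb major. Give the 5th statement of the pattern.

The 4-note cells begin on G4, A4, Bb4 — each up a 2nd from the last.
Carrying on: C5 → D5.
Statement 5 starts on D5 and keeps the same diatonic contour: D5 G4 A4 Bb4.

D5 G4 A4 Bb4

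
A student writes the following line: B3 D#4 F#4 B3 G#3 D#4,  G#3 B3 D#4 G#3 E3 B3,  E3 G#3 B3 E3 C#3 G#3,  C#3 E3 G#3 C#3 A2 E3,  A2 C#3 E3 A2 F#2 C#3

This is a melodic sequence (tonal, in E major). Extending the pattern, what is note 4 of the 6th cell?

The unit is 6 notes. Position-4 pitches of the 5 shown cells: B3, G#3, E3, C#3, A2.
From A2, down a 3rd gives F#2.

F#2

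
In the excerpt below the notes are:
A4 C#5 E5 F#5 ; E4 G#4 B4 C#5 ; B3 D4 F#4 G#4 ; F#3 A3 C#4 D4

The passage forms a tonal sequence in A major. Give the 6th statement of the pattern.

With a 4-note motive the entries are A4, E4, B3, F#3, each down a 4th from the previous.
Continuing the starts: C#3 → G#2.
So cell 6 is G#2 B2 D3 E3.

G#2 B2 D3 E3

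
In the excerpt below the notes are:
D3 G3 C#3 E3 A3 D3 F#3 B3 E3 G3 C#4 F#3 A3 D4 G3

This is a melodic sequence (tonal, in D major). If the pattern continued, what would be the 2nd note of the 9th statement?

A4

Grouping in 3s, the 2nd note of each cell is G3, A3, B3, C#4, D4.
Carrying that up a 2nd forward: E4 → F#4 → G4 → A4.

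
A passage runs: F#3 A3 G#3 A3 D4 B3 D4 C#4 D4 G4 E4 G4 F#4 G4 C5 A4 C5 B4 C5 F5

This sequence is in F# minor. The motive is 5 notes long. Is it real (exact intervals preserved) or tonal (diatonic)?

Each cell has the same semitone pattern (3, -1, 1, 5) — intervals are preserved exactly.
And G4 lies outside F# minor, so the sequence is real rather than tonal.

real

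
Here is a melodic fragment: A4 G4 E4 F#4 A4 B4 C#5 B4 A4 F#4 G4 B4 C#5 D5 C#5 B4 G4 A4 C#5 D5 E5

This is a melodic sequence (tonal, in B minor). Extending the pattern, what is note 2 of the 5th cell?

D5

With 7-note cells, note 2 of each statement runs G4, A4, B4.
Carrying that up a 2nd forward: C#5 → D5.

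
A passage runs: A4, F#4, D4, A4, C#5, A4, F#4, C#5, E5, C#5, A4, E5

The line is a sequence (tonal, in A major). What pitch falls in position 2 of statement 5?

The unit is 4 notes. Position-2 pitches of the 3 shown cells: F#4, A4, C#5.
Extending up a 3rd: E5 → G#5.

G#5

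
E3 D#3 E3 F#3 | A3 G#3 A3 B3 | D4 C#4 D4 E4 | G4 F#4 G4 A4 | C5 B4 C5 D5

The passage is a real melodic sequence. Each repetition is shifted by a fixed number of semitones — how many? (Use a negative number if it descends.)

Taking 4-note groups, the heads are E3, A3, D4, G4, C5: the pattern moves up a 4th.
E3→A3 is 57 − 52 = 5 semitones.

5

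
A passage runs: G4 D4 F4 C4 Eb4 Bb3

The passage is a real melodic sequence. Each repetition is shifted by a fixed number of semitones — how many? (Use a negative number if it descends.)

-2

The 2-note cells begin on G4, F4, Eb4 — each down a 2nd from the last.
G4 to F4 spans -2 semitones.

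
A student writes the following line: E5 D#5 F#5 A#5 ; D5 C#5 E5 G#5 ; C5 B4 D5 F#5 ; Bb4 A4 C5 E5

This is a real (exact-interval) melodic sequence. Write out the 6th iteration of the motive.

Taking 4-note groups, the heads are E5, D5, C5, Bb4: the pattern moves down a 2nd.
Continuing the starts: Ab4 → Gb4.
From Gb4 the exact shape gives Gb4 F4 Ab4 C5.

Gb4 F4 Ab4 C5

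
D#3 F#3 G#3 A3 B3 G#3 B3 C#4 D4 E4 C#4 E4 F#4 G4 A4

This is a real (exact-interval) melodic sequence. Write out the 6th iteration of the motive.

E5 G5 A5 Bb5 C6

With a 5-note motive the entries are D#3, G#3, C#4, each up a 4th from the previous.
Extending up a 4th: F#4 → B4 → E5.
From E5 the exact shape gives E5 G5 A5 Bb5 C6.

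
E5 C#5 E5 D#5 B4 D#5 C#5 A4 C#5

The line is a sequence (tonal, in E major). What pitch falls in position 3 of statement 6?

With 3-note cells, note 3 of each statement runs E5, D#5, C#5.
Carrying that down a 2nd forward: B4 → A4 → G#4.

G#4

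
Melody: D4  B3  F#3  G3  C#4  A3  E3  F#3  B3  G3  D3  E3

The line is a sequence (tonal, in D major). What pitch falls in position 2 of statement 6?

With 4-note cells, note 2 of each statement runs B3, A3, G3.
Each moves down a 2nd. Continuing: F#3 → E3 → D3.

D3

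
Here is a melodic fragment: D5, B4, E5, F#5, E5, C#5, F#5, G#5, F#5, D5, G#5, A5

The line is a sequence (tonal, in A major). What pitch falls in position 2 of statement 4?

Grouping in 4s, the 2nd note of each cell is B4, C#5, D5.
One more up a 2nd gives E5.

E5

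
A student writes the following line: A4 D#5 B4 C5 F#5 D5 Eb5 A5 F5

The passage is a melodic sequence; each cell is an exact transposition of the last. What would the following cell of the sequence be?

Gb5 C6 Ab5

Unit = 3 notes; the statements start on A4, C5, Eb5, moving up a 3rd each time.
So cell 4 is Gb5 C6 Ab5.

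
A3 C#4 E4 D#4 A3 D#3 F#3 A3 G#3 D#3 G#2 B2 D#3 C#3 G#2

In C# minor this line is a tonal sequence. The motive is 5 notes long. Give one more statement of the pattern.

C#2 E2 G#2 F#2 C#2

The 5-note cells begin on A3, D#3, G#2 — each down a 5th from the last.
So cell 4 is C#2 E2 G#2 F#2 C#2.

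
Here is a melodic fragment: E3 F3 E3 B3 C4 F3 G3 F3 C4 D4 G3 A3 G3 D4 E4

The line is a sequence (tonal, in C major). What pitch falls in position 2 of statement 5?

With 5-note cells, note 2 of each statement runs F3, G3, A3.
Each moves up a 2nd. Continuing: B3 → C4.

C4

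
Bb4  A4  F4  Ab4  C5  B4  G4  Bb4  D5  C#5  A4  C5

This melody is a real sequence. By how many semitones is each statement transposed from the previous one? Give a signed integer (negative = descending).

Taking 4-note groups, the heads are Bb4, C5, D5: the pattern moves up a 2nd.
Counting half-steps from Bb4 to C5: 2.

2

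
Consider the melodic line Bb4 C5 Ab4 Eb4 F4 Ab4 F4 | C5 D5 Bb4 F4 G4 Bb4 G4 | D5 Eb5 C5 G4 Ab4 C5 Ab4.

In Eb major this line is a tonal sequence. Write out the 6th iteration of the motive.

Unit = 7 notes; the statements start on Bb4, C5, D5, moving up a 2nd each time.
Extending up a 2nd: Eb5 → F5 → G5.
From G5 the diatonic shape gives G5 Ab5 F5 C5 D5 F5 D5.

G5 Ab5 F5 C5 D5 F5 D5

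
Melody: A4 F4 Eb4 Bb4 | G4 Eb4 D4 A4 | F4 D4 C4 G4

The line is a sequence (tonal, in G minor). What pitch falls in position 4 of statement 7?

C4

Grouping in 4s, the 4th note of each cell is Bb4, A4, G4.
Carrying that down a 2nd forward: F4 → Eb4 → D4 → C4.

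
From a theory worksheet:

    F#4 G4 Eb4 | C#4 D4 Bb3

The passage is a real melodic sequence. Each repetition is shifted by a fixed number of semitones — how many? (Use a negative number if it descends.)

Unit = 3 notes; the statements start on F#4, C#4, moving down a 4th each time.
F#4 to C#4 spans -5 semitones.

-5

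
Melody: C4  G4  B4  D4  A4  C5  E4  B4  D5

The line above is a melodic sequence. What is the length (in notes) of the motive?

3

9 notes total. Splitting into 3 groups of 3:
C4 G4 B4 | D4 A4 C5 | E4 B4 D5
Every group is a transposition up a 2nd of the one before; no shorter unit works.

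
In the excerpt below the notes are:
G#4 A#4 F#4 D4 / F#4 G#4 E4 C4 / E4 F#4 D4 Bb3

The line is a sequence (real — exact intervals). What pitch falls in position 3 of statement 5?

Bb3

The unit is 4 notes. Position-3 pitches of the 3 shown cells: F#4, E4, D4.
Each moves down a 2nd. Continuing: C4 → Bb3.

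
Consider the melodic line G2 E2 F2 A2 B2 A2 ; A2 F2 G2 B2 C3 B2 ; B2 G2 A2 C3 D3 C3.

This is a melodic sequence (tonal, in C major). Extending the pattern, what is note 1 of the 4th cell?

With 6-note cells, note 1 of each statement runs G2, A2, B2.
Each moves up a 2nd; the next is C3.

C3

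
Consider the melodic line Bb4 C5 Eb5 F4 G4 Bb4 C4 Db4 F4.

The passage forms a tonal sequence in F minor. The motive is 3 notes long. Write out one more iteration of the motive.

G3 Ab3 C4

With a 3-note motive the entries are Bb4, F4, C4, each down a 4th from the previous.
Statement 4 starts on G3 and keeps the same diatonic contour: G3 Ab3 C4.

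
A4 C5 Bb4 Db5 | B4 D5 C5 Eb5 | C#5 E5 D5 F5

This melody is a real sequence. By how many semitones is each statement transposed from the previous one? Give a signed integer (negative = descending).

2

Taking 4-note groups, the heads are A4, B4, C#5: the pattern moves up a 2nd.
Counting half-steps from A4 to B4: 2.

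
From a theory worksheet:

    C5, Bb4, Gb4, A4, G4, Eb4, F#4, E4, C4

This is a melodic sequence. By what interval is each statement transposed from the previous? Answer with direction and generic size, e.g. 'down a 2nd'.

The 3-note cells begin on C5, A4, F#4 — each down a 3rd from the last.
From C5 to A4: down a 3rd.

down a 3rd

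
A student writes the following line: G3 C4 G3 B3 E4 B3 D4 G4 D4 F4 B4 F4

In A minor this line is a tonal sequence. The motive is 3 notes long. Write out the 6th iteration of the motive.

The 3-note cells begin on G3, B3, D4, F4 — each up a 3rd from the last.
Extending up a 3rd: A4 → C5.
Statement 6 starts on C5 and keeps the same diatonic contour: C5 F5 C5.

C5 F5 C5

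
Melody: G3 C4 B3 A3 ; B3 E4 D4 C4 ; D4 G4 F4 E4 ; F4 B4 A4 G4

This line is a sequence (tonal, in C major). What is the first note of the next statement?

A4

Unit = 4 notes; the statements start on G3, B3, D4, F4, moving up a 3rd each time.
One more step up a 3rd gives A4.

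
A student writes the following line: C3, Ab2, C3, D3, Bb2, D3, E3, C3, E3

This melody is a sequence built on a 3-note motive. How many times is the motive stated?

9 notes in groups of 3 gives 9/3 = 3 statements.
Starts: C3, D3, E3 — each up a 2nd.

3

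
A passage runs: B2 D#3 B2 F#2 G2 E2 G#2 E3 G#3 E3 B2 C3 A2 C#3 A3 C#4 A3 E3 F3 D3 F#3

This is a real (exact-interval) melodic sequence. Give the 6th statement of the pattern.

C5 E5 C5 G4 Ab4 F4 A4

The 7-note cells begin on B2, E3, A3 — each up a 4th from the last.
Carrying on: D4 → G4 → C5.
From C5 the exact shape gives C5 E5 C5 G4 Ab4 F4 A4.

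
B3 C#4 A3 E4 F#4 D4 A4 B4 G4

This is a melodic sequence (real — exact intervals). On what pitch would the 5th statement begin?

With a 3-note motive the entries are B3, E4, A4, each up a 4th from the previous.
Continuing: D5 → G5. Statement 5 starts on G5.

G5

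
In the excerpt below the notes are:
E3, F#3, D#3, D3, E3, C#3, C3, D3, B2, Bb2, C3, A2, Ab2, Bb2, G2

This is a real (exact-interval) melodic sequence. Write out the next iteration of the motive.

The 3-note cells begin on E3, D3, C3, Bb2, Ab2 — each down a 2nd from the last.
From Gb2 the exact shape gives Gb2 Ab2 F2.

Gb2 Ab2 F2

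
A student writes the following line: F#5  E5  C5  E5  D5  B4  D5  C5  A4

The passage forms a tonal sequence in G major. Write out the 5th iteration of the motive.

B4 A4 F#4

Unit = 3 notes; the statements start on F#5, E5, D5, moving down a 2nd each time.
Continuing the starts: C5 → B4.
Statement 5 starts on B4 and keeps the same diatonic contour: B4 A4 F#4.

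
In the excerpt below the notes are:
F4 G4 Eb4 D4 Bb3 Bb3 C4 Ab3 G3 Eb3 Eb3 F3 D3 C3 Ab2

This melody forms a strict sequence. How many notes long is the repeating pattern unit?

5

15 notes total. Splitting into 3 groups of 5:
F4 G4 Eb4 D4 Bb3 | Bb3 C4 Ab3 G3 Eb3 | Eb3 F3 D3 C3 Ab2
Each cell is the previous one down a 5th — so the unit is 5 notes.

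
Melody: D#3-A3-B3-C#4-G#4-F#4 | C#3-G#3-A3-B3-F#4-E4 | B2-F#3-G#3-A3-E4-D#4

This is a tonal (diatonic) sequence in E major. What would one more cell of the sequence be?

A2 E3 F#3 G#3 D#4 C#4

With a 6-note motive the entries are D#3, C#3, B2, each down a 2nd from the previous.
From A2 the diatonic shape gives A2 E3 F#3 G#3 D#4 C#4.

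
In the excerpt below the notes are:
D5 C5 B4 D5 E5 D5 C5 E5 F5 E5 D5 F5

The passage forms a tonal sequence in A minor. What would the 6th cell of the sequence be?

Unit = 4 notes; the statements start on D5, E5, F5, moving up a 2nd each time.
Continuing the starts: G5 → A5 → B5.
From B5 the diatonic shape gives B5 A5 G5 B5.

B5 A5 G5 B5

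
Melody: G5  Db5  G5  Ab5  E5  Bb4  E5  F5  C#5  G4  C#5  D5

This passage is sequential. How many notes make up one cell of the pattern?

4

12 notes total. Splitting into 3 groups of 4:
G5 Db5 G5 Ab5 | E5 Bb4 E5 F5 | C#5 G4 C#5 D5
That's a consistent down a 3rd shift per cell, and no other grouping gives one.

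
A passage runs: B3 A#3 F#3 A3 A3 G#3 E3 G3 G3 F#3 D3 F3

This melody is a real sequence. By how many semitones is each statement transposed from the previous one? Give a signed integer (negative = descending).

-2

With a 4-note motive the entries are B3, A3, G3, each down a 2nd from the previous.
B3→A3 is 57 − 59 = -2 semitones.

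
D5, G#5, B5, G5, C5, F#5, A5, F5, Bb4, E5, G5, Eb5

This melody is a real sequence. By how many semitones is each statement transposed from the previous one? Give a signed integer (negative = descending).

-2

The 4-note cells begin on D5, C5, Bb4 — each down a 2nd from the last.
D5 to C5 spans -2 semitones.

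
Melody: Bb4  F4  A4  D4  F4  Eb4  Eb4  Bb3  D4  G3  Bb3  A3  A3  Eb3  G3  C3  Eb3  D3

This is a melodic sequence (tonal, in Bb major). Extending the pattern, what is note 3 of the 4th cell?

C3

The unit is 6 notes. Position-3 pitches of the 3 shown cells: A4, D4, G3.
One more down a 5th gives C3.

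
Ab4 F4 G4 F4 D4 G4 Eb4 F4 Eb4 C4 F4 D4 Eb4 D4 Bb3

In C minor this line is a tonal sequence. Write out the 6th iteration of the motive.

Taking 5-note groups, the heads are Ab4, G4, F4: the pattern moves down a 2nd.
Continuing the starts: Eb4 → D4 → C4.
From C4 the diatonic shape gives C4 Ab3 Bb3 Ab3 F3.

C4 Ab3 Bb3 Ab3 F3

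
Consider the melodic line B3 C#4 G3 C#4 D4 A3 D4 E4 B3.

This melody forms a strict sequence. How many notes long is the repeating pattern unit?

There are 9 notes; a 3-note unit gives 3 cells:
B3 C#4 G3 | C#4 D4 A3 | D4 E4 B3
That's a consistent up a 2nd shift per cell, and no other grouping gives one.

3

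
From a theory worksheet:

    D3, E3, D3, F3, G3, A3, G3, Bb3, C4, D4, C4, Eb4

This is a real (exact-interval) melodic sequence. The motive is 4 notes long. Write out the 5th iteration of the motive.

Taking 4-note groups, the heads are D3, G3, C4: the pattern moves up a 4th.
Carrying on: F4 → Bb4.
Statement 5 starts on Bb4 and keeps the same exact contour: Bb4 C5 Bb4 Db5.

Bb4 C5 Bb4 Db5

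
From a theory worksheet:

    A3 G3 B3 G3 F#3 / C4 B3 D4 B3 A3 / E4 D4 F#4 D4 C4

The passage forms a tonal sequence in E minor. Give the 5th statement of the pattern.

Taking 5-note groups, the heads are A3, C4, E4: the pattern moves up a 3rd.
Continuing the starts: G4 → B4.
Statement 5 starts on B4 and keeps the same diatonic contour: B4 A4 C5 A4 G4.

B4 A4 C5 A4 G4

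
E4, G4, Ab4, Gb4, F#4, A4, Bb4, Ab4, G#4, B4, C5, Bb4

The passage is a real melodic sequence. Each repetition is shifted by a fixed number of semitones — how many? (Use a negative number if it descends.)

2

With a 4-note motive the entries are E4, F#4, G#4, each up a 2nd from the previous.
Counting half-steps from E4 to F#4: 2.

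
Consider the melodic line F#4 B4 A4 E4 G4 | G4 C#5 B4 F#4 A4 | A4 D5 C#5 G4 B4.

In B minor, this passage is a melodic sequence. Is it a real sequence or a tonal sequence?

Every note is diatonic to B minor.
Cell 1 has +5 semitones from note 1 to 2, but cell 2 has +6 — the interval quality changes while the contour stays the same, which is the hallmark of a tonal sequence.

tonal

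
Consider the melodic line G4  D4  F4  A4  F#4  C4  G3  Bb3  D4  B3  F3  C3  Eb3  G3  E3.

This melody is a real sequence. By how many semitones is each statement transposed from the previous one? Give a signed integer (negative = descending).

Unit = 5 notes; the statements start on G4, C4, F3, moving down a 5th each time.
G4 to C4 spans -7 semitones.

-7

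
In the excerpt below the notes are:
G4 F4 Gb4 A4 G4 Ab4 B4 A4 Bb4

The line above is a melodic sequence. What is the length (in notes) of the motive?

3

9 notes total. Splitting into 3 groups of 3:
G4 F4 Gb4 | A4 G4 Ab4 | B4 A4 Bb4
That's a consistent up a 2nd shift per cell, and no other grouping gives one.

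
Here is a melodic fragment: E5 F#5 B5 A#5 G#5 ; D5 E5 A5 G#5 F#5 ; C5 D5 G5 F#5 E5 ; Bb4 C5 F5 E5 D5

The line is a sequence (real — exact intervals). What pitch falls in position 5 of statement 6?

Bb4

With 5-note cells, note 5 of each statement runs G#5, F#5, E5, D5.
Carrying that down a 2nd forward: C5 → Bb4.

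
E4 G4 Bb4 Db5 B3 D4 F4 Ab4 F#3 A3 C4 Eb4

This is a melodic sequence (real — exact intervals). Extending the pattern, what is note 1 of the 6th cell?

D#2

With 4-note cells, note 1 of each statement runs E4, B3, F#3.
Each moves down a 4th. Continuing: C#3 → G#2 → D#2.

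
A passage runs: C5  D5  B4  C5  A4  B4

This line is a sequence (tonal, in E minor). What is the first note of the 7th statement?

Unit = 2 notes; the statements start on C5, B4, A4, moving down a 2nd each time.
Extending the heads down a 2nd: G4 → F#4 → E4 → D4.

D4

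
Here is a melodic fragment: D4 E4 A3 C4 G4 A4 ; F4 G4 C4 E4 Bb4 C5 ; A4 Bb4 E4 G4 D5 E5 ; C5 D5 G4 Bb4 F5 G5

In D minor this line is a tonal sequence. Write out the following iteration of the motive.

E5 F5 Bb4 D5 A5 Bb5

The 6-note cells begin on D4, F4, A4, C5 — each up a 3rd from the last.
Statement 5 starts on E5 and keeps the same diatonic contour: E5 F5 Bb4 D5 A5 Bb5.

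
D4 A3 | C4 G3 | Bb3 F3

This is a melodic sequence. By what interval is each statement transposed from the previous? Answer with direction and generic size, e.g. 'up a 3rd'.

down a 2nd

With a 2-note motive the entries are D4, C4, Bb3, each down a 2nd from the previous.
From D4 to C4: down a 2nd.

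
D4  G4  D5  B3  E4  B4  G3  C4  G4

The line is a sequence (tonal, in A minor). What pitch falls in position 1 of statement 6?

A2

With 3-note cells, note 1 of each statement runs D4, B3, G3.
Extending down a 3rd: E3 → C3 → A2.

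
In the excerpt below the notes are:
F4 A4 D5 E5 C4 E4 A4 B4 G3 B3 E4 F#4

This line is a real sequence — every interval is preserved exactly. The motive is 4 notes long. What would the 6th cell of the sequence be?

E2 G#2 C#3 D#3

Unit = 4 notes; the statements start on F4, C4, G3, moving down a 4th each time.
Continuing the starts: D3 → A2 → E2.
From E2 the exact shape gives E2 G#2 C#3 D#3.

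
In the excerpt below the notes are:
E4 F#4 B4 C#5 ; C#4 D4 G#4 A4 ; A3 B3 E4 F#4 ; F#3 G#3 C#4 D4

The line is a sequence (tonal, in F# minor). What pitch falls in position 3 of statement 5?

A3

Grouping in 4s, the 3rd note of each cell is B4, G#4, E4, C#4.
From C#4, down a 3rd gives A3.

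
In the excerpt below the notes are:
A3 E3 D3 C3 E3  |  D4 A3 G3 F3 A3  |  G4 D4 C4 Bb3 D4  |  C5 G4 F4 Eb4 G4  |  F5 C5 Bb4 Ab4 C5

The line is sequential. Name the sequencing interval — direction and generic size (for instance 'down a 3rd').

up a 4th

Taking 5-note groups, the heads are A3, D4, G4, C5, F5: the pattern moves up a 4th.
From A3 to D4: up a 4th.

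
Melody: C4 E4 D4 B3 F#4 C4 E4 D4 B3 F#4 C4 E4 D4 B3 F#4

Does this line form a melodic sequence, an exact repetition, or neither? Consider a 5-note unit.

repetition

Each 5-note cell is identical (C4 E4 D4 B3 F#4), restated at the same pitch.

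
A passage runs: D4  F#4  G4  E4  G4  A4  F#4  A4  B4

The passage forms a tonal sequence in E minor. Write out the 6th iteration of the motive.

Unit = 3 notes; the statements start on D4, E4, F#4, moving up a 2nd each time.
Carrying on: G4 → A4 → B4.
So cell 6 is B4 D5 E5.

B4 D5 E5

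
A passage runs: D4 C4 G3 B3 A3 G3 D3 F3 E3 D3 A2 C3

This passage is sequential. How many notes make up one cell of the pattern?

4

There are 12 notes; a 4-note unit gives 3 cells:
D4 C4 G3 B3 | A3 G3 D3 F3 | E3 D3 A2 C3
Every group is a transposition down a 4th of the one before; no shorter unit works.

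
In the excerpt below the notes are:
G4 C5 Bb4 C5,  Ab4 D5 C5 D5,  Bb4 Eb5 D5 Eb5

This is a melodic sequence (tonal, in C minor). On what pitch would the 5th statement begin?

Unit = 4 notes; the statements start on G4, Ab4, Bb4, moving up a 2nd each time.
Extending the heads up a 2nd: C5 → D5.

D5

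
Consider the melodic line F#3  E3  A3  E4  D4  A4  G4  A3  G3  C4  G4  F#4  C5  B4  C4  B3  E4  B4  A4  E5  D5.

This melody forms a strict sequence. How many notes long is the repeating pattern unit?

21 notes total. Splitting into 3 groups of 7:
F#3 E3 A3 E4 D4 A4 G4 | A3 G3 C4 G4 F#4 C5 B4 | C4 B3 E4 B4 A4 E5 D5
That's a consistent up a 3rd shift per cell, and no other grouping gives one.

7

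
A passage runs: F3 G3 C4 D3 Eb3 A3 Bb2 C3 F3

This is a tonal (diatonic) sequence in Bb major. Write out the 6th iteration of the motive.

C2 D2 G2

Taking 3-note groups, the heads are F3, D3, Bb2: the pattern moves down a 3rd.
Continuing the starts: G2 → Eb2 → C2.
From C2 the diatonic shape gives C2 D2 G2.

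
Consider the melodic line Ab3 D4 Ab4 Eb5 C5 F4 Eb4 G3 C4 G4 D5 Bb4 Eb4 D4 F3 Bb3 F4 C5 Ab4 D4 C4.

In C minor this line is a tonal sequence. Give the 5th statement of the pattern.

The 7-note cells begin on Ab3, G3, F3 — each down a 2nd from the last.
Continuing the starts: Eb3 → D3.
From D3 the diatonic shape gives D3 G3 D4 Ab4 F4 Bb3 Ab3.

D3 G3 D4 Ab4 F4 Bb3 Ab3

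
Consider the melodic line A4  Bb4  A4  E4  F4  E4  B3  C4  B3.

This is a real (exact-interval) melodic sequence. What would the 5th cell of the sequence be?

Taking 3-note groups, the heads are A4, E4, B3: the pattern moves down a 4th.
Extending down a 4th: F#3 → C#3.
So cell 5 is C#3 D3 C#3.

C#3 D3 C#3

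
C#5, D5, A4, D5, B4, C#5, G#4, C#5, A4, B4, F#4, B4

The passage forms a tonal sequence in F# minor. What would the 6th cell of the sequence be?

E4 F#4 C#4 F#4

Unit = 4 notes; the statements start on C#5, B4, A4, moving down a 2nd each time.
Carrying on: G#4 → F#4 → E4.
Statement 6 starts on E4 and keeps the same diatonic contour: E4 F#4 C#4 F#4.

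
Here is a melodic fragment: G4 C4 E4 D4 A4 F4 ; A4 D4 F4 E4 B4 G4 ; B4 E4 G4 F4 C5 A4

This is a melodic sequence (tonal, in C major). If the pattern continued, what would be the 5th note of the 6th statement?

F5

Grouping in 6s, the 5th note of each cell is A4, B4, C5.
Extending up a 2nd: D5 → E5 → F5.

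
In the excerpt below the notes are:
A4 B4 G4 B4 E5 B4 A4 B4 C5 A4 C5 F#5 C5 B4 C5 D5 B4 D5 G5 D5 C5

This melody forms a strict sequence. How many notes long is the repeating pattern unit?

Try groups of 7 (3 cells in 21 notes):
A4 B4 G4 B4 E5 B4 A4 | B4 C5 A4 C5 F#5 C5 B4 | C5 D5 B4 D5 G5 D5 C5
Every group is a transposition up a 2nd of the one before; no shorter unit works.

7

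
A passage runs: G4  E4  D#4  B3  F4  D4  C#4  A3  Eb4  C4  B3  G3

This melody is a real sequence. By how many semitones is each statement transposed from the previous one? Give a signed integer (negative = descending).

-2

Unit = 4 notes; the statements start on G4, F4, Eb4, moving down a 2nd each time.
G4→F4 is 65 − 67 = -2 semitones.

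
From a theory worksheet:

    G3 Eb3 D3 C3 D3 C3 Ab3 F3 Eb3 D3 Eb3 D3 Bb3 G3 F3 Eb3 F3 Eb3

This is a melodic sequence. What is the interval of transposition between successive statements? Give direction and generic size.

With a 6-note motive the entries are G3, Ab3, Bb3, each up a 2nd from the previous.
From G3 to Ab3: up a 2nd.

up a 2nd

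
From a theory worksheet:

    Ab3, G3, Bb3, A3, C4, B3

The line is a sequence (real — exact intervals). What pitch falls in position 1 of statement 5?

E4

With 2-note cells, note 1 of each statement runs Ab3, Bb3, C4.
Each moves up a 2nd. Continuing: D4 → E4.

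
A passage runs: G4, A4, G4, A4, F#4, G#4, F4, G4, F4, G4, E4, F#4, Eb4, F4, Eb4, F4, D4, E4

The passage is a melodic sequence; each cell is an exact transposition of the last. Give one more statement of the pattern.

Taking 6-note groups, the heads are G4, F4, Eb4: the pattern moves down a 2nd.
Statement 4 starts on Db4 and keeps the same exact contour: Db4 Eb4 Db4 Eb4 C4 D4.

Db4 Eb4 Db4 Eb4 C4 D4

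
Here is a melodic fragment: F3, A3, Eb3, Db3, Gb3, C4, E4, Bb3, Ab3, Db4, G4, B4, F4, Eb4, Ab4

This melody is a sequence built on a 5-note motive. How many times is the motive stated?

15 notes in groups of 5 gives 15/5 = 3 statements.
Starts: F3, C4, G4 — each up a 5th.

3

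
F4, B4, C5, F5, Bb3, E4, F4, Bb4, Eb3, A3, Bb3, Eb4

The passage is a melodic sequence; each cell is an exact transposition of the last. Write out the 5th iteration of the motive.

Unit = 4 notes; the statements start on F4, Bb3, Eb3, moving down a 5th each time.
Extending down a 5th: Ab2 → Db2.
Statement 5 starts on Db2 and keeps the same exact contour: Db2 G2 Ab2 Db3.

Db2 G2 Ab2 Db3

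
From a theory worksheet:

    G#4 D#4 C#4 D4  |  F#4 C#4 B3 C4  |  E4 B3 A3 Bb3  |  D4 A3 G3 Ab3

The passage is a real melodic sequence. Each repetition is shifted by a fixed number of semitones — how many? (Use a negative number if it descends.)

Unit = 4 notes; the statements start on G#4, F#4, E4, D4, moving down a 2nd each time.
G#4 to F#4 spans -2 semitones.

-2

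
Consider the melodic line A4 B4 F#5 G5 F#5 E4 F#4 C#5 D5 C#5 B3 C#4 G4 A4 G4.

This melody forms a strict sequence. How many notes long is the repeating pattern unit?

Try groups of 5 (3 cells in 15 notes):
A4 B4 F#5 G5 F#5 | E4 F#4 C#5 D5 C#5 | B3 C#4 G4 A4 G4
Each cell is the previous one down a 4th — so the unit is 5 notes.

5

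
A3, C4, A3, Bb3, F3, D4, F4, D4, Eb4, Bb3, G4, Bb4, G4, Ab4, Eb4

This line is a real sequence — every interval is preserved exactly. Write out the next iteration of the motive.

C5 Eb5 C5 Db5 Ab4

With a 5-note motive the entries are A3, D4, G4, each up a 4th from the previous.
Statement 4 starts on C5 and keeps the same exact contour: C5 Eb5 C5 Db5 Ab4.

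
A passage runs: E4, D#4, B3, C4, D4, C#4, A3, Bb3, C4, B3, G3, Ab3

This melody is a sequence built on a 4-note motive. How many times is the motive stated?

3

12 notes in groups of 4 gives 12/4 = 3 statements.
Starts: E4, D4, C4 — each down a 2nd.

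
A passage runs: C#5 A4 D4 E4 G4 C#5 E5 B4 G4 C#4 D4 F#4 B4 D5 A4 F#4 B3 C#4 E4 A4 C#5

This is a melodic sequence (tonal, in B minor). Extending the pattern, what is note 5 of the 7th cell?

A3

With 7-note cells, note 5 of each statement runs G4, F#4, E4.
Carrying that down a 2nd forward: D4 → C#4 → B3 → A3.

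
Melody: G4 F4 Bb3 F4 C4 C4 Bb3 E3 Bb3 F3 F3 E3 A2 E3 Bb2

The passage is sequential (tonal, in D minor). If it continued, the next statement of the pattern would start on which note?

With a 5-note motive the entries are G4, C4, F3, each down a 5th from the previous.
The next head, down a 5th from F3, is Bb2.

Bb2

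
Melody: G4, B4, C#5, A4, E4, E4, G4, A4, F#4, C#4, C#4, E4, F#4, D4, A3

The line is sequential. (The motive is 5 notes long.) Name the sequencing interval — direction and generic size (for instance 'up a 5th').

The 5-note cells begin on G4, E4, C#4 — each down a 3rd from the last.
G4 to E4 is down a 3rd.

down a 3rd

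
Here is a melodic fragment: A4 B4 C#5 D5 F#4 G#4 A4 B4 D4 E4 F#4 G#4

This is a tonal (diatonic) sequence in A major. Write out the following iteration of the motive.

Taking 4-note groups, the heads are A4, F#4, D4: the pattern moves down a 3rd.
So cell 4 is B3 C#4 D4 E4.

B3 C#4 D4 E4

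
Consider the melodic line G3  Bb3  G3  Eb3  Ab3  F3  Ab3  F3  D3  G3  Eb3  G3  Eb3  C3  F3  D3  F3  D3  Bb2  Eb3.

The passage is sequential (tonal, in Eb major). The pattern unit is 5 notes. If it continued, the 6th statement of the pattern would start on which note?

Bb2

The 5-note cells begin on G3, F3, Eb3, D3 — each down a 2nd from the last.
Extending the heads down a 2nd: C3 → Bb2.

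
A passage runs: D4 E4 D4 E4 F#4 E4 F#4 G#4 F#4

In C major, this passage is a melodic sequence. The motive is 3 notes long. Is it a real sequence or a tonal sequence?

Each cell has the same semitone pattern (2, -2) — intervals are preserved exactly.
And F#4 lies outside C major, so the sequence is real rather than tonal.

real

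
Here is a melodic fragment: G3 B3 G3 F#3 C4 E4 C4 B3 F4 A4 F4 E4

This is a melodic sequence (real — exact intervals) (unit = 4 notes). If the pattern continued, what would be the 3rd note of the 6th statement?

Ab5

The unit is 4 notes. Position-3 pitches of the 3 shown cells: G3, C4, F4.
Each moves up a 4th. Continuing: Bb4 → Eb5 → Ab5.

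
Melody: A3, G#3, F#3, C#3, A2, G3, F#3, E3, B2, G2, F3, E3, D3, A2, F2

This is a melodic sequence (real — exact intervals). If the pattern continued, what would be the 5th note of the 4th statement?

Grouping in 5s, the 5th note of each cell is A2, G2, F2.
Each moves down a 2nd; the next is Eb2.

Eb2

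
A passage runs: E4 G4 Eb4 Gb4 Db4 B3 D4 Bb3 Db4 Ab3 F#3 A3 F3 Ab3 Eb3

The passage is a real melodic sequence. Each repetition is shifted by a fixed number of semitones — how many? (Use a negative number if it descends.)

-5

The 5-note cells begin on E4, B3, F#3 — each down a 4th from the last.
E4→B3 is 59 − 64 = -5 semitones.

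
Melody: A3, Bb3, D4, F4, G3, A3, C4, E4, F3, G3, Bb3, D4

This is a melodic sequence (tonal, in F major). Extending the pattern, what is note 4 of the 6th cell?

A3

Grouping in 4s, the 4th note of each cell is F4, E4, D4.
Carrying that down a 2nd forward: C4 → Bb3 → A3.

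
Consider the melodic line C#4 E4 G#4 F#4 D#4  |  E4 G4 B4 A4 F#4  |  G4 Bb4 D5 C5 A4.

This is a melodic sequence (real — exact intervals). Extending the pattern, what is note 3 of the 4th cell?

F5

With 5-note cells, note 3 of each statement runs G#4, B4, D5.
One more up a 3rd gives F5.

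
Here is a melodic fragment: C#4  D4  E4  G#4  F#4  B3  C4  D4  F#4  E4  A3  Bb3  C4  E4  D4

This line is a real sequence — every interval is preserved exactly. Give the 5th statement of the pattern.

With a 5-note motive the entries are C#4, B3, A3, each down a 2nd from the previous.
Extending down a 2nd: G3 → F3.
Statement 5 starts on F3 and keeps the same exact contour: F3 Gb3 Ab3 C4 Bb3.

F3 Gb3 Ab3 C4 Bb3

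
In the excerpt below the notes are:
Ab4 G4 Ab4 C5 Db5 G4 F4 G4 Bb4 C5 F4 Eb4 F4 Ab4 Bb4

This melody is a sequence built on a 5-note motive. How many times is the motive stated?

15 notes in groups of 5 gives 15/5 = 3 statements.
Starts: Ab4, G4, F4 — each down a 2nd.

3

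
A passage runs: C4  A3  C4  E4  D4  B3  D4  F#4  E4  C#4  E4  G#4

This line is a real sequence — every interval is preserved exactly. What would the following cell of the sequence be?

F#4 D#4 F#4 A#4

Unit = 4 notes; the statements start on C4, D4, E4, moving up a 2nd each time.
Statement 4 starts on F#4 and keeps the same exact contour: F#4 D#4 F#4 A#4.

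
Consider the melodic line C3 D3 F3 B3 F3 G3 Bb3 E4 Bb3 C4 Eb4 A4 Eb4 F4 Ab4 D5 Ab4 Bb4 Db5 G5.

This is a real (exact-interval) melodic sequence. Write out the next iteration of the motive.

Taking 4-note groups, the heads are C3, F3, Bb3, Eb4, Ab4: the pattern moves up a 4th.
So cell 6 is Db5 Eb5 Gb5 C6.

Db5 Eb5 Gb5 C6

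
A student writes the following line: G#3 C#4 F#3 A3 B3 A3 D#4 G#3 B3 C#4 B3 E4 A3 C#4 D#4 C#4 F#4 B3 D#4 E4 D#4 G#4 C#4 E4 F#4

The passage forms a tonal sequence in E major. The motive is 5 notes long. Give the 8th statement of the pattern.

Unit = 5 notes; the statements start on G#3, A3, B3, C#4, D#4, moving up a 2nd each time.
Carrying on: E4 → F#4 → G#4.
So cell 8 is G#4 C#5 F#4 A4 B4.

G#4 C#5 F#4 A4 B4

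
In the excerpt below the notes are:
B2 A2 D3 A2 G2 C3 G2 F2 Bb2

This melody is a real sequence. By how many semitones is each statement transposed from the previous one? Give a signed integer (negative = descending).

-2

With a 3-note motive the entries are B2, A2, G2, each down a 2nd from the previous.
B2 to A2 spans -2 semitones.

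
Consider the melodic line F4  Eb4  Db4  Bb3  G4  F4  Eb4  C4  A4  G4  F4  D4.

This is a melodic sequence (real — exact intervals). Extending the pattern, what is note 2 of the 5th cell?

Grouping in 4s, the 2nd note of each cell is Eb4, F4, G4.
Carrying that up a 2nd forward: A4 → B4.

B4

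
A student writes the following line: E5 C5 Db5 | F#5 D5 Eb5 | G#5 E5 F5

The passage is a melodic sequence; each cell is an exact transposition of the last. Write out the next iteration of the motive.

A#5 F#5 G5

Unit = 3 notes; the statements start on E5, F#5, G#5, moving up a 2nd each time.
Statement 4 starts on A#5 and keeps the same exact contour: A#5 F#5 G5.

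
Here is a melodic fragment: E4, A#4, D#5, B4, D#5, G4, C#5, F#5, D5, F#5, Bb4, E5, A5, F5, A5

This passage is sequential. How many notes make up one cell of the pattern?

5

15 notes total. Splitting into 3 groups of 5:
E4 A#4 D#5 B4 D#5 | G4 C#5 F#5 D5 F#5 | Bb4 E5 A5 F5 A5
Each cell is the previous one up a 3rd — so the unit is 5 notes.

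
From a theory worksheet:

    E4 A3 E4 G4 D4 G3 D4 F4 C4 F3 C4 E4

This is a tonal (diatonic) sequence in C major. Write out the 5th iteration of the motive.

Unit = 4 notes; the statements start on E4, D4, C4, moving down a 2nd each time.
Continuing the starts: B3 → A3.
From A3 the diatonic shape gives A3 D3 A3 C4.

A3 D3 A3 C4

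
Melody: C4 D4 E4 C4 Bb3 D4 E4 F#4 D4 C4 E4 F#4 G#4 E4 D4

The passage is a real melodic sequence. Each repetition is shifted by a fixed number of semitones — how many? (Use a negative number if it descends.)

2

With a 5-note motive the entries are C4, D4, E4, each up a 2nd from the previous.
C4 to D4 spans +2 semitones.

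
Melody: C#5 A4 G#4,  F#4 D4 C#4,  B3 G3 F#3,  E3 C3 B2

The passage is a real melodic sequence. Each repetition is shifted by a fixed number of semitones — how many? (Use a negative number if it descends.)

Unit = 3 notes; the statements start on C#5, F#4, B3, E3, moving down a 5th each time.
Counting half-steps from C#5 to F#4: -7.

-7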